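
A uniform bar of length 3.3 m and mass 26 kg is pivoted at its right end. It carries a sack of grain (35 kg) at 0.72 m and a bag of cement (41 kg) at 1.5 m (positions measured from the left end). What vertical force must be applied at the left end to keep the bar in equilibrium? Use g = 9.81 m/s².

Sum moments about the right end (the unknown pivot reaction has zero arm there).
Beam weight: 26 × 9.81 = 255.1 N down at 1.65 m → arm 1.65 m, τ = 255.1 × 1.65 = 420.9 N·m counterclockwise.
Sack of grain: 35 × 9.81 = 343.4 N down at 0.72 m → arm 2.58 m, τ = 343.4 × 2.58 = 886 N·m counterclockwise.
Bag of cement: 41 × 9.81 = 402.2 N down at 1.5 m → arm 1.8 m, τ = 402.2 × 1.8 = 724 N·m counterclockwise.
Net moment of the loads = 2031 N·m counterclockwise.
The upward force F acts at the left end, arm 3.3 m, giving F × 3.3 clockwise.
Balancing moments: F × 3.3 = 2031, giving F = 2031 / 3.3 = 615 N.

F ≈ 615 N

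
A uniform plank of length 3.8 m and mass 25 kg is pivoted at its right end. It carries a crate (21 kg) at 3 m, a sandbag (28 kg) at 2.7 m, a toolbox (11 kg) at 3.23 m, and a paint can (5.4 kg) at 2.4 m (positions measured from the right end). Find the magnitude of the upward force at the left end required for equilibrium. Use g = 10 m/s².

F ≈ 617 N

Sum moments about the right end (the unknown pivot reaction has zero arm there).
Beam weight: 25 × 10 = 250 N down at 1.9 m → arm 1.9 m, τ = 250 × 1.9 = 475 N·m counterclockwise.
Crate: 21 × 10 = 210 N down at 3 m → arm 3 m, τ = 210 × 3 = 630 N·m counterclockwise.
Sandbag: 28 × 10 = 280 N down at 2.7 m → arm 2.7 m, τ = 280 × 2.7 = 756 N·m counterclockwise.
Toolbox: 11 × 10 = 110 N down at 3.23 m → arm 3.23 m, τ = 110 × 3.23 = 355.3 N·m counterclockwise.
Paint can: 5.4 × 10 = 54 N down at 2.4 m → arm 2.4 m, τ = 54 × 2.4 = 129.6 N·m counterclockwise.
Net moment of the loads = 2346 N·m counterclockwise.
The upward force F acts at the left end, arm 3.8 m, giving F × 3.8 clockwise.
For rotational equilibrium, F × 3.8 = 2346, so F = 2346 / 3.8 = 617 N.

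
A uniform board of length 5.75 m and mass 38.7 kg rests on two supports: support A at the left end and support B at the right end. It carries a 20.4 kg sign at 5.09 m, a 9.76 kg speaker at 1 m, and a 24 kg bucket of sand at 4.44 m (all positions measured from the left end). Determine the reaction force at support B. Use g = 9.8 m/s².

R_B ≈ 565 N

Choose support A as the axis so its reaction then has zero moment arm.
Beam weight: 38.7 × 9.8 = 379.3 N down at 2.875 m → arm 2.875 m, τ = 379.3 × 2.875 = 1090 N·m clockwise.
Sign: 20.4 × 9.8 = 199.9 N down at 5.09 m → arm 5.09 m, τ = 199.9 × 5.09 = 1017 N·m clockwise.
Speaker: 9.76 × 9.8 = 95.65 N down at 1 m → arm 1 m, τ = 95.65 × 1 = 95.65 N·m clockwise.
Bucket of sand: 24 × 9.8 = 235.2 N down at 4.44 m → arm 4.44 m, τ = 235.2 × 4.44 = 1044 N·m clockwise.
Net load moment about support A = 3247 N·m clockwise.
Reaction R at support B is upward at 5.75 m, arm 5.75 m → moment R × 5.75 counterclockwise.
Balancing moments: R × 5.75 = 3247, giving R = 565 N.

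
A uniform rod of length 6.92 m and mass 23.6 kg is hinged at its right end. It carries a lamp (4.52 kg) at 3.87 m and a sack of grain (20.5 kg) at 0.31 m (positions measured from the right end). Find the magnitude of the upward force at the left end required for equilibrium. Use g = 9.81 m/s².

Choose the right end as the axis so the unknown pivot reaction has zero arm there.
Beam weight: 23.6 × 9.81 = 231.5 N down at 3.46 m → arm 3.46 m, τ = 231.5 × 3.46 = 801 N·m counterclockwise.
Lamp: 4.52 × 9.81 = 44.34 N down at 3.87 m → arm 3.87 m, τ = 44.34 × 3.87 = 171.6 N·m counterclockwise.
Sack of grain: 20.5 × 9.81 = 201.1 N down at 0.31 m → arm 0.31 m, τ = 201.1 × 0.31 = 62.34 N·m counterclockwise.
Net moment of the loads = 1035 N·m counterclockwise.
The upward force F acts at the left end, arm 6.92 m, giving F × 6.92 clockwise.
For rotational equilibrium, F × 6.92 = 1035, so F = 1035 / 6.92 = 150 N.

F ≈ 150 N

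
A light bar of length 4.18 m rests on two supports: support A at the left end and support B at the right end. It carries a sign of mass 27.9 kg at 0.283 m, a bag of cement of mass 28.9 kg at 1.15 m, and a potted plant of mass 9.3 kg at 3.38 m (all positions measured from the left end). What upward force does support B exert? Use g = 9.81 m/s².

Take moments about support A.
Sign: 27.9 × 9.81 = 273.7 N down at 0.283 m → arm 0.283 m, τ = 273.7 × 0.283 = 77.46 N·m clockwise.
Bag of cement: 28.9 × 9.81 = 283.5 N down at 1.15 m → arm 1.15 m, τ = 283.5 × 1.15 = 326 N·m clockwise.
Potted plant: 9.3 × 9.81 = 91.23 N down at 3.38 m → arm 3.38 m, τ = 91.23 × 3.38 = 308.4 N·m clockwise.
Net load moment about support A = 711.9 N·m clockwise.
Reaction R at support B is upward at 4.18 m, arm 4.18 m → moment R × 4.18 counterclockwise.
For rotational equilibrium, R × 4.18 = 711.9, so R = 170 N.

R_B ≈ 170 N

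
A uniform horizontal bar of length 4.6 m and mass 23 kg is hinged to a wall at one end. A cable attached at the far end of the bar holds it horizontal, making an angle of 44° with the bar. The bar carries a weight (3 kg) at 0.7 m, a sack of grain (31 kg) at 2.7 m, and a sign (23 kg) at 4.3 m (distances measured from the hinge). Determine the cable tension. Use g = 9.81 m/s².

T ≈ 729 N

Taking torques about the hinge:
Beam weight: 23 × 9.81 = 225.6 N down at 2.3 m → arm 2.3 m, τ = 225.6 × 2.3 = 518.9 N·m clockwise.
Weight: 3 × 9.81 = 29.43 N down at 0.7 m → arm 0.7 m, τ = 29.43 × 0.7 = 20.6 N·m clockwise.
Sack of grain: 31 × 9.81 = 304.1 N down at 2.7 m → arm 2.7 m, τ = 304.1 × 2.7 = 821.1 N·m clockwise.
Sign: 23 × 9.81 = 225.6 N down at 4.3 m → arm 4.3 m, τ = 225.6 × 4.3 = 970.1 N·m clockwise.
Total clockwise load moment = 2331 N·m.
The cable tension T acts at 4.6 m; only its component perpendicular to the bar, T sinθ, produces torque. sin 44° = 0.6947.
For rotational equilibrium, T × 4.6 × 0.6947 = 2331, so T = 2331 / 3.196 = 729 N.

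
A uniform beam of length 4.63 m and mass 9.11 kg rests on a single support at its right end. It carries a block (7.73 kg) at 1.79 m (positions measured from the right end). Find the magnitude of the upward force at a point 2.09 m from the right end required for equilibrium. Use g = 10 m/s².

Sum moments about the right end (the unknown pivot reaction has zero arm there).
Beam weight: 9.11 × 10 = 91.1 N down at 2.315 m → arm 2.315 m, τ = 91.1 × 2.315 = 210.9 N·m counterclockwise.
Block: 7.73 × 10 = 77.3 N down at 1.79 m → arm 1.79 m, τ = 77.3 × 1.79 = 138.4 N·m counterclockwise.
Net moment of the loads = 349.3 N·m counterclockwise.
The upward force F acts at a point 2.09 m from the right end, arm 2.09 m, giving F × 2.09 clockwise.
Balancing moments: F × 2.09 = 349.3, giving F = 349.3 / 2.09 = 167 N.

F ≈ 167 N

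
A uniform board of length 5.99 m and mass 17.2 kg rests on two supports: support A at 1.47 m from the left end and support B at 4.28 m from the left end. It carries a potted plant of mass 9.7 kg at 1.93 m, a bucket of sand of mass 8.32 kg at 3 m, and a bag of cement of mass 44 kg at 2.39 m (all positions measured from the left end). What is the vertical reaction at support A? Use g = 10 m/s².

About support B:
Beam weight: 17.2 × 10 = 172 N down at 2.995 m → arm 1.285 m, τ = 172 × 1.285 = 221 N·m counterclockwise.
Potted plant: 9.7 × 10 = 97 N down at 1.93 m → arm 2.35 m, τ = 97 × 2.35 = 228 N·m counterclockwise.
Bucket of sand: 8.32 × 10 = 83.2 N down at 3 m → arm 1.28 m, τ = 83.2 × 1.28 = 106.5 N·m counterclockwise.
Bag of cement: 44 × 10 = 440 N down at 2.39 m → arm 1.89 m, τ = 440 × 1.89 = 831.6 N·m counterclockwise.
Net load moment about support B = 1387 N·m counterclockwise.
Reaction R at support A is upward at 1.47 m, arm 2.81 m → moment R × 2.81 clockwise.
Setting net torque to zero: R × 2.81 = 1387 → R = 494 N.

R_A ≈ 494 N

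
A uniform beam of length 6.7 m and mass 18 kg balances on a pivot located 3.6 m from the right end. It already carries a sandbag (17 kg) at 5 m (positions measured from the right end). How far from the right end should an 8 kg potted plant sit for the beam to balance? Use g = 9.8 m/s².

x ≈ 1.19 m from the right end

About the pivot (at 3.6 m from the right end):
Beam weight: 18 × 9.8 = 176.4 N down at 3.35 m → arm 0.25 m, τ = 176.4 × 0.25 = 44.1 N·m clockwise.
Sandbag: 17 × 9.8 = 166.6 N down at 5 m → arm 1.4 m, τ = 166.6 × 1.4 = 233.2 N·m counterclockwise.
Net moment of existing loads = 189.1 N·m counterclockwise.
The potted plant weighs 8 × 9.8 = 78.4 N and must supply an equal clockwise moment, so its lever arm about the pivot is 189.1 / 78.4 = 2.41 m.
That puts it at 3.6 − 2.41 = 1.19 m from the right end.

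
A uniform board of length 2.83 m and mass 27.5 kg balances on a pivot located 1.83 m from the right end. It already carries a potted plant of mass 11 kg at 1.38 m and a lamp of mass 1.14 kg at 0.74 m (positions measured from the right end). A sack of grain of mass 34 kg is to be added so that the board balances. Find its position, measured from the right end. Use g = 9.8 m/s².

Choose the pivot (at 1.83 m from the right end) as the axis so the support reaction has zero arm there.
Beam weight: 27.5 × 9.8 = 269.5 N down at 1.415 m → arm 0.415 m, τ = 269.5 × 0.415 = 111.8 N·m clockwise.
Potted plant: 11 × 9.8 = 107.8 N down at 1.38 m → arm 0.45 m, τ = 107.8 × 0.45 = 48.51 N·m clockwise.
Lamp: 1.14 × 9.8 = 11.17 N down at 0.74 m → arm 1.09 m, τ = 11.17 × 1.09 = 12.18 N·m clockwise.
Net moment of existing loads = 172.5 N·m clockwise.
The sack of grain weighs 34 × 9.8 = 333.2 N and must supply an equal counterclockwise moment, so its lever arm about the pivot is 172.5 / 333.2 = 0.518 m.
That puts it at 1.83 + 0.518 = 2.35 m from the right end.

x ≈ 2.35 m from the right end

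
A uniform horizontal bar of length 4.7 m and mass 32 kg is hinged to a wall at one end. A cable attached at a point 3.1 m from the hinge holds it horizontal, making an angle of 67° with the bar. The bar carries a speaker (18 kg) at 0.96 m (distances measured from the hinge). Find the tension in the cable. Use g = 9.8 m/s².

Sum moments about the hinge (the unknown hinge reaction has zero arm there).
Beam weight: 32 × 9.8 = 313.6 N down at 2.35 m → arm 2.35 m, τ = 313.6 × 2.35 = 737 N·m clockwise.
Speaker: 18 × 9.8 = 176.4 N down at 0.96 m → arm 0.96 m, τ = 176.4 × 0.96 = 169.3 N·m clockwise.
Total clockwise load moment = 906.3 N·m.
The cable tension T acts at 3.1 m; only its component perpendicular to the bar, T sinθ, produces torque. sin 67° = 0.9205.
Setting net torque to zero: T × 3.1 × 0.9205 = 906.3 → T = 906.3 / 2.854 = 318 N.

T ≈ 318 N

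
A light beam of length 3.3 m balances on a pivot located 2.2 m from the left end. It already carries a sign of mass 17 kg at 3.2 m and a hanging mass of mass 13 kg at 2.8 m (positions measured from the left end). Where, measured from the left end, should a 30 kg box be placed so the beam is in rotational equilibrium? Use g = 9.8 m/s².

Choose the pivot (at 2.2 m from the left end) as the axis so the support reaction has zero arm there.
Sign: 17 × 9.8 = 166.6 N down at 3.2 m → arm 1 m, τ = 166.6 × 1 = 166.6 N·m clockwise.
Hanging mass: 13 × 9.8 = 127.4 N down at 2.8 m → arm 0.6 m, τ = 127.4 × 0.6 = 76.44 N·m clockwise.
Net moment of existing loads = 243 N·m clockwise.
The box weighs 30 × 9.8 = 294 N and must supply an equal counterclockwise moment, so its lever arm about the pivot is 243 / 294 = 0.827 m.
That puts it at 2.2 − 0.827 = 1.37 m from the left end.

x ≈ 1.37 m from the left end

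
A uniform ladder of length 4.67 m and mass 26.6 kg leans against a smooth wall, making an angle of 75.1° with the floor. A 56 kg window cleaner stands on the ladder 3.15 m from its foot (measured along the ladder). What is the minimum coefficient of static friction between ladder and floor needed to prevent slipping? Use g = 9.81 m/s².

μ_min ≈ 0.165

Taking torques about the foot of the ladder:
Ladder weight 26.6×9.81 = 260.9 N acts at 2.335 m along the ladder; its horizontal arm is 2.335·cos75.1° = 0.6004 m → τ = 156.6 N·m clockwise.
Window cleaner: 56×9.81 = 549.4 N at 3.15 m → arm 0.81 m → τ = 445 N·m clockwise.
Wall normal N acts horizontally at the top; its moment arm is the height L sinθ = 4.67·sin75.1° = 4.513 m, counterclockwise.
Στ = 0 ⇒ N × 4.513 = 601.6 ⇒ N = 133.3 N.
ΣFx = 0 ⇒ f = N_wall = 133.3 N. ΣFy = 0 ⇒ N_floor = 810.3 N.
μ_min = f / N_floor = 133.3 / 810.3 = 0.165.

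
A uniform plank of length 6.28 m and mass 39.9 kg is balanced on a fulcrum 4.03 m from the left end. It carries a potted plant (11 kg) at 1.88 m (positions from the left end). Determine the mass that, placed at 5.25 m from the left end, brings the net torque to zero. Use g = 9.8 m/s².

m ≈ 48.5 kg

Choose the fulcrum (at 4.03 m from the left end) as the axis so the support reaction has zero arm there.
Beam weight: 39.9 × 9.8 = 391 N down at 3.14 m → arm 0.89 m, τ = 391 × 0.89 = 348 N·m counterclockwise.
Potted plant: 11 × 9.8 = 107.8 N down at 1.88 m → arm 2.15 m, τ = 107.8 × 2.15 = 231.8 N·m counterclockwise.
Net moment of known loads = 579.8 N·m counterclockwise.
An unknown mass m at 5.25 m has arm 1.22 m; its moment is m·g·1.22 clockwise.
Στ = 0 ⇒ m × 9.8 × 1.22 = 579.8 ⇒ m = 579.8 / (9.8 × 1.22) = 48.5 kg.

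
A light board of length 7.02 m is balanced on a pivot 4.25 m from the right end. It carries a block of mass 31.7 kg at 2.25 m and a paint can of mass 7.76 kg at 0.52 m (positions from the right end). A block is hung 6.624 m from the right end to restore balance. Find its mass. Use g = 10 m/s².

m ≈ 38.9 kg

Sum moments about the pivot (at 4.25 m from the right end) (the support reaction has zero arm there).
Block: 31.7 × 10 = 317 N down at 2.25 m → arm 2 m, τ = 317 × 2 = 634 N·m clockwise.
Paint can: 7.76 × 10 = 77.6 N down at 0.52 m → arm 3.73 m, τ = 77.6 × 3.73 = 289.4 N·m clockwise.
Net moment of known loads = 923.4 N·m clockwise.
An unknown mass m at 6.624 m has arm 2.374 m; its moment is m·g·2.374 counterclockwise.
Setting net torque to zero: m × 10 × 2.374 = 923.4 → m = 923.4 / (10 × 2.374) = 38.9 kg.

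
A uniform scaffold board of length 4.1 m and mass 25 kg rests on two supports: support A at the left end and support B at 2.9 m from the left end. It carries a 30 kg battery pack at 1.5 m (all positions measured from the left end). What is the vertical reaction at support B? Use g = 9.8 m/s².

Sum moments about support A (its reaction then has zero moment arm).
Beam weight: 25 × 9.8 = 245 N down at 2.05 m → arm 2.05 m, τ = 245 × 2.05 = 502.2 N·m clockwise.
Battery pack: 30 × 9.8 = 294 N down at 1.5 m → arm 1.5 m, τ = 294 × 1.5 = 441 N·m clockwise.
Net load moment about support A = 943.2 N·m clockwise.
Reaction R at support B is upward at 2.9 m, arm 2.9 m → moment R × 2.9 counterclockwise.
Setting net torque to zero: R × 2.9 = 943.2 → R = 325 N.

R_B ≈ 325 N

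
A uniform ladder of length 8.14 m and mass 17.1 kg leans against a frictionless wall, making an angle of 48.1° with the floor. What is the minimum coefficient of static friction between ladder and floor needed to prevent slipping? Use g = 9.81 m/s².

Taking torques about the foot of the ladder:
Ladder weight 17.1×9.81 = 167.8 N acts at 4.07 m along the ladder; its horizontal arm is 4.07·cos48.1° = 2.718 m → τ = 456.1 N·m clockwise.
Wall normal N acts horizontally at the top; its moment arm is the height L sinθ = 8.14·sin48.1° = 6.059 m, counterclockwise.
For rotational equilibrium, N × 6.059 = 456.1, so N = 75.28 N.
ΣFx = 0 ⇒ f = N_wall = 75.28 N. ΣFy = 0 ⇒ N_floor = 167.8 N.
μ_min = f / N_floor = 75.28 / 167.8 = 0.449.

μ_min ≈ 0.449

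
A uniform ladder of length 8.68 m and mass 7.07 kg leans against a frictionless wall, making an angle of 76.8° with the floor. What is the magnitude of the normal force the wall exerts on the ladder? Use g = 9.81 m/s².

N_wall ≈ 8.13 N

Choose the foot of the ladder as the axis so the floor normal and friction both act there and drop out.
Ladder weight 7.07×9.81 = 69.36 N acts at 4.34 m along the ladder; its horizontal arm is 4.34·cos76.8° = 0.991 m → τ = 68.74 N·m clockwise.
Wall normal N acts horizontally at the top; its moment arm is the height L sinθ = 8.68·sin76.8° = 8.451 m, counterclockwise.
For rotational equilibrium, N × 8.451 = 68.74, so N = 8.13 N.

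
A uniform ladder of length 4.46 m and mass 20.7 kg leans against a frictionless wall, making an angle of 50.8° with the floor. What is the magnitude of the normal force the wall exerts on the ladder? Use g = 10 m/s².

Taking torques about the foot of the ladder:
Ladder weight 20.7×10 = 207 N acts at 2.23 m along the ladder; its horizontal arm is 2.23·cos50.8° = 1.409 m → τ = 291.7 N·m clockwise.
Wall normal N acts horizontally at the top; its moment arm is the height L sinθ = 4.46·sin50.8° = 3.456 m, counterclockwise.
For rotational equilibrium, N × 3.456 = 291.7, so N = 84.4 N.

N_wall ≈ 84.4 N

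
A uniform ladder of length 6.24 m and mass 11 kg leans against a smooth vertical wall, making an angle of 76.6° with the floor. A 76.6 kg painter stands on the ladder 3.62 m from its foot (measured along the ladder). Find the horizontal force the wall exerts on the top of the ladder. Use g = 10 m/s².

N_wall ≈ 119 N

About the foot of the ladder:
Ladder weight 11×10 = 110 N acts at 3.12 m along the ladder; its horizontal arm is 3.12·cos76.6° = 0.7231 m → τ = 79.54 N·m clockwise.
Painter: 76.6×10 = 766 N at 3.62 m → arm 0.8389 m → τ = 642.6 N·m clockwise.
Wall normal N acts horizontally at the top; its moment arm is the height L sinθ = 6.24·sin76.6° = 6.07 m, counterclockwise.
For rotational equilibrium, N × 6.07 = 722.1, so N = 119 N.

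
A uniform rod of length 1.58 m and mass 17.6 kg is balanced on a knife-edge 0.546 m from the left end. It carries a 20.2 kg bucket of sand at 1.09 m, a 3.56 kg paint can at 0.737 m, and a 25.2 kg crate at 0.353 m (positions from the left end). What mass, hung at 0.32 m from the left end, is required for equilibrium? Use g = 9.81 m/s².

m ≈ 49.1 kg

Choose the knife-edge (at 0.546 m from the left end) as the axis so the support reaction has zero arm there.
Beam weight: 17.6 × 9.81 = 172.7 N down at 0.79 m → arm 0.244 m, τ = 172.7 × 0.244 = 42.14 N·m clockwise.
Bucket of sand: 20.2 × 9.81 = 198.2 N down at 1.09 m → arm 0.544 m, τ = 198.2 × 0.544 = 107.8 N·m clockwise.
Paint can: 3.56 × 9.81 = 34.92 N down at 0.737 m → arm 0.191 m, τ = 34.92 × 0.191 = 6.67 N·m clockwise.
Crate: 25.2 × 9.81 = 247.2 N down at 0.353 m → arm 0.193 m, τ = 247.2 × 0.193 = 47.71 N·m counterclockwise.
Net moment of known loads = 108.9 N·m clockwise.
An unknown mass m at 0.32 m has arm 0.226 m; its moment is m·g·0.226 counterclockwise.
Setting net torque to zero: m × 9.81 × 0.226 = 108.9 → m = 108.9 / (9.81 × 0.226) = 49.1 kg.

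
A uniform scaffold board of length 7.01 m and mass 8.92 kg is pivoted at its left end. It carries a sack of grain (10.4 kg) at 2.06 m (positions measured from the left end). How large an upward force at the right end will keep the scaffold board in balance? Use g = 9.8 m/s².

Take moments about the left end.
Beam weight: 8.92 × 9.8 = 87.42 N down at 3.505 m → arm 3.505 m, τ = 87.42 × 3.505 = 306.4 N·m clockwise.
Sack of grain: 10.4 × 9.8 = 101.9 N down at 2.06 m → arm 2.06 m, τ = 101.9 × 2.06 = 209.9 N·m clockwise.
Net moment of the loads = 516.3 N·m clockwise.
The upward force F acts at the right end, arm 7.01 m, giving F × 7.01 counterclockwise.
Balancing moments: F × 7.01 = 516.3, giving F = 516.3 / 7.01 = 73.7 N.

F ≈ 73.7 N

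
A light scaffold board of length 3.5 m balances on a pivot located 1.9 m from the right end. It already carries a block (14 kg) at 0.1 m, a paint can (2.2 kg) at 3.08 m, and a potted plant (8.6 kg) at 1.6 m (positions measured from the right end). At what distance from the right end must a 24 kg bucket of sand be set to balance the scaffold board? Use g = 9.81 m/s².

x ≈ 2.95 m from the right end

Sum moments about the pivot (at 1.9 m from the right end) (the support reaction has zero arm there).
Block: 14 × 9.81 = 137.3 N down at 0.1 m → arm 1.8 m, τ = 137.3 × 1.8 = 247.1 N·m clockwise.
Paint can: 2.2 × 9.81 = 21.58 N down at 3.08 m → arm 1.18 m, τ = 21.58 × 1.18 = 25.46 N·m counterclockwise.
Potted plant: 8.6 × 9.81 = 84.37 N down at 1.6 m → arm 0.3 m, τ = 84.37 × 0.3 = 25.31 N·m clockwise.
Net moment of existing loads = 246.9 N·m clockwise.
The bucket of sand weighs 24 × 9.81 = 235.4 N and must supply an equal counterclockwise moment, so its lever arm about the pivot is 246.9 / 235.4 = 1.05 m.
That puts it at 1.9 + 1.05 = 2.95 m from the right end.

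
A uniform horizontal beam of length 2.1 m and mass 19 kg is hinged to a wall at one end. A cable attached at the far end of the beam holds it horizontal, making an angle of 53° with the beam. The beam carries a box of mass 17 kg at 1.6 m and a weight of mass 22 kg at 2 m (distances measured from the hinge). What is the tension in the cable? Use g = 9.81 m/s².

Sum moments about the hinge (the unknown hinge reaction has zero arm there).
Beam weight: 19 × 9.81 = 186.4 N down at 1.05 m → arm 1.05 m, τ = 186.4 × 1.05 = 195.7 N·m clockwise.
Box: 17 × 9.81 = 166.8 N down at 1.6 m → arm 1.6 m, τ = 166.8 × 1.6 = 266.9 N·m clockwise.
Weight: 22 × 9.81 = 215.8 N down at 2 m → arm 2 m, τ = 215.8 × 2 = 431.6 N·m clockwise.
Total clockwise load moment = 894.2 N·m.
The cable tension T acts at 2.1 m; only its component perpendicular to the beam, T sinθ, produces torque. sin 53° = 0.7986.
Balancing moments: T × 2.1 × 0.7986 = 894.2, giving T = 894.2 / 1.677 = 533 N.

T ≈ 533 N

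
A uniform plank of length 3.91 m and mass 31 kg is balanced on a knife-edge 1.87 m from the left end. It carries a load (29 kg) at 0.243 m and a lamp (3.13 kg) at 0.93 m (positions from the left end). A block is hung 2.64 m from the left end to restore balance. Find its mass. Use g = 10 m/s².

About the knife-edge (at 1.87 m from the left end):
Beam weight: 31 × 10 = 310 N down at 1.955 m → arm 0.085 m, τ = 310 × 0.085 = 26.35 N·m clockwise.
Load: 29 × 10 = 290 N down at 0.243 m → arm 1.627 m, τ = 290 × 1.627 = 471.8 N·m counterclockwise.
Lamp: 3.13 × 10 = 31.3 N down at 0.93 m → arm 0.94 m, τ = 31.3 × 0.94 = 29.42 N·m counterclockwise.
Net moment of known loads = 474.9 N·m counterclockwise.
An unknown mass m at 2.64 m has arm 0.77 m; its moment is m·g·0.77 clockwise.
For rotational equilibrium, m × 10 × 0.77 = 474.9, so m = 474.9 / (10 × 0.77) = 61.7 kg.

m ≈ 61.7 kg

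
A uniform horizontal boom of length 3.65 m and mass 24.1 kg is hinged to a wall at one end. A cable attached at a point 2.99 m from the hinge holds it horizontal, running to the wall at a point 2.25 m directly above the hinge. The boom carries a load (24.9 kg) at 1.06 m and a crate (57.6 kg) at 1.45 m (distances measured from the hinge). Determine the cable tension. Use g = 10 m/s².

Take moments about the hinge.
Beam weight: 24.1 × 10 = 241 N down at 1.825 m → arm 1.825 m, τ = 241 × 1.825 = 439.8 N·m clockwise.
Load: 24.9 × 10 = 249 N down at 1.06 m → arm 1.06 m, τ = 249 × 1.06 = 263.9 N·m clockwise.
Crate: 57.6 × 10 = 576 N down at 1.45 m → arm 1.45 m, τ = 576 × 1.45 = 835.2 N·m clockwise.
Total clockwise load moment = 1539 N·m.
The cable tension T acts at 2.99 m; only its component perpendicular to the boom, T sinθ, produces torque. sinθ = h/√(h²+d²) = 2.25/√(2.25²+2.99²) = 0.6013.
Στ = 0 ⇒ T × 2.99 × 0.6013 = 1539 ⇒ T = 1539 / 1.798 = 856 N.

T ≈ 856 N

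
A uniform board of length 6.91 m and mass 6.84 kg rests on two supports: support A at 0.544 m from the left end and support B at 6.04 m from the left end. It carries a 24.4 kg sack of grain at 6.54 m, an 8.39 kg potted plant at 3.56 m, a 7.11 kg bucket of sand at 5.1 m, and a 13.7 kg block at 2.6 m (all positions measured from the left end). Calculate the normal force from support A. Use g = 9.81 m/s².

Take moments about support B.
Beam weight: 6.84 × 9.81 = 67.1 N down at 3.455 m → arm 2.585 m, τ = 67.1 × 2.585 = 173.5 N·m counterclockwise.
Sack of grain: 24.4 × 9.81 = 239.4 N down at 6.54 m → arm 0.5 m, τ = 239.4 × 0.5 = 119.7 N·m clockwise.
Potted plant: 8.39 × 9.81 = 82.31 N down at 3.56 m → arm 2.48 m, τ = 82.31 × 2.48 = 204.1 N·m counterclockwise.
Bucket of sand: 7.11 × 9.81 = 69.75 N down at 5.1 m → arm 0.94 m, τ = 69.75 × 0.94 = 65.56 N·m counterclockwise.
Block: 13.7 × 9.81 = 134.4 N down at 2.6 m → arm 3.44 m, τ = 134.4 × 3.44 = 462.3 N·m counterclockwise.
Net load moment about support B = 785.8 N·m counterclockwise.
Reaction R at support A is upward at 0.544 m, arm 5.496 m → moment R × 5.496 clockwise.
Στ = 0 ⇒ R × 5.496 = 785.8 ⇒ R = 143 N.

R_A ≈ 143 N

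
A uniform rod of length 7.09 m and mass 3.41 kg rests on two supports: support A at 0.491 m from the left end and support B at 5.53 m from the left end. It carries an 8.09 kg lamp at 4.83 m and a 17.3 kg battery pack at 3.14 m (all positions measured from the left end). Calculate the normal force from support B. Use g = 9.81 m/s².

About support A:
Beam weight: 3.41 × 9.81 = 33.45 N down at 3.545 m → arm 3.054 m, τ = 33.45 × 3.054 = 102.2 N·m clockwise.
Lamp: 8.09 × 9.81 = 79.36 N down at 4.83 m → arm 4.339 m, τ = 79.36 × 4.339 = 344.3 N·m clockwise.
Battery pack: 17.3 × 9.81 = 169.7 N down at 3.14 m → arm 2.649 m, τ = 169.7 × 2.649 = 449.5 N·m clockwise.
Net load moment about support A = 896 N·m clockwise.
Reaction R at support B is upward at 5.53 m, arm 5.039 m → moment R × 5.039 counterclockwise.
Στ = 0 ⇒ R × 5.039 = 896 ⇒ R = 178 N.

R_B ≈ 178 N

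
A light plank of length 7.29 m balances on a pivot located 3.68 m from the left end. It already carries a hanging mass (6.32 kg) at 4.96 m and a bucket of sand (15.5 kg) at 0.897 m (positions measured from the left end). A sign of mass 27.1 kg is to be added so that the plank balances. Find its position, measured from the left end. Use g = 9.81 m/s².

x ≈ 4.97 m from the left end

Take moments about the pivot (at 3.68 m from the left end).
Hanging mass: 6.32 × 9.81 = 62 N down at 4.96 m → arm 1.28 m, τ = 62 × 1.28 = 79.36 N·m clockwise.
Bucket of sand: 15.5 × 9.81 = 152.1 N down at 0.897 m → arm 2.783 m, τ = 152.1 × 2.783 = 423.3 N·m counterclockwise.
Net moment of existing loads = 343.9 N·m counterclockwise.
The sign weighs 27.1 × 9.81 = 265.9 N and must supply an equal clockwise moment, so its lever arm about the pivot is 343.9 / 265.9 = 1.29 m.
That puts it at 3.68 + 1.29 = 4.97 m from the left end.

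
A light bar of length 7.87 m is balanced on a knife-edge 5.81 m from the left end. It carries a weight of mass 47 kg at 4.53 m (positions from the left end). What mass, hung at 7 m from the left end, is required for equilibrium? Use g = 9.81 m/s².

m ≈ 50.6 kg

Sum moments about the knife-edge (at 5.81 m from the left end) (the support reaction has zero arm there).
Weight: 47 × 9.81 = 461.1 N down at 4.53 m → arm 1.28 m, τ = 461.1 × 1.28 = 590.2 N·m counterclockwise.
Net moment of known loads = 590.2 N·m counterclockwise.
An unknown mass m at 7 m has arm 1.19 m; its moment is m·g·1.19 clockwise.
Setting net torque to zero: m × 9.81 × 1.19 = 590.2 → m = 590.2 / (9.81 × 1.19) = 50.6 kg.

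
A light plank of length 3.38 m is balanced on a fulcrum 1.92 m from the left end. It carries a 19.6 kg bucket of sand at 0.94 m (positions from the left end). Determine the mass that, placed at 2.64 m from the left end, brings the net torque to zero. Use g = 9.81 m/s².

m ≈ 26.7 kg

Sum moments about the fulcrum (at 1.92 m from the left end) (the support reaction has zero arm there).
Bucket of sand: 19.6 × 9.81 = 192.3 N down at 0.94 m → arm 0.98 m, τ = 192.3 × 0.98 = 188.5 N·m counterclockwise.
Net moment of known loads = 188.5 N·m counterclockwise.
An unknown mass m at 2.64 m has arm 0.72 m; its moment is m·g·0.72 clockwise.
Balancing moments: m × 9.81 × 0.72 = 188.5, giving m = 188.5 / (9.81 × 0.72) = 26.7 kg.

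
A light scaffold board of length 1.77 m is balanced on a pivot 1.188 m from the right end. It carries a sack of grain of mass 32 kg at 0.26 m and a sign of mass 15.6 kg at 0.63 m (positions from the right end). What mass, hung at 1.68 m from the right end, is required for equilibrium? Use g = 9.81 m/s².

About the pivot (at 1.188 m from the right end):
Sack of grain: 32 × 9.81 = 313.9 N down at 0.26 m → arm 0.928 m, τ = 313.9 × 0.928 = 291.3 N·m clockwise.
Sign: 15.6 × 9.81 = 153 N down at 0.63 m → arm 0.558 m, τ = 153 × 0.558 = 85.37 N·m clockwise.
Net moment of known loads = 376.7 N·m clockwise.
An unknown mass m at 1.68 m has arm 0.4916 m; its moment is m·g·0.4916 counterclockwise.
Setting net torque to zero: m × 9.81 × 0.4916 = 376.7 → m = 376.7 / (9.81 × 0.4916) = 78.1 kg.

m ≈ 78.1 kg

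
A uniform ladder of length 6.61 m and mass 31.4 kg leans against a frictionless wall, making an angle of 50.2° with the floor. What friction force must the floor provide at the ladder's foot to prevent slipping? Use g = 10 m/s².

About the foot of the ladder:
Ladder weight 31.4×10 = 314 N acts at 3.305 m along the ladder; its horizontal arm is 3.305·cos50.2° = 2.116 m → τ = 664.4 N·m clockwise.
Wall normal N acts horizontally at the top; its moment arm is the height L sinθ = 6.61·sin50.2° = 5.078 m, counterclockwise.
Setting net torque to zero: N × 5.078 = 664.4 → N = 131 N.
ΣFx = 0: friction at the foot balances the wall's push, so f = N_wall = 131 N.

f ≈ 131 N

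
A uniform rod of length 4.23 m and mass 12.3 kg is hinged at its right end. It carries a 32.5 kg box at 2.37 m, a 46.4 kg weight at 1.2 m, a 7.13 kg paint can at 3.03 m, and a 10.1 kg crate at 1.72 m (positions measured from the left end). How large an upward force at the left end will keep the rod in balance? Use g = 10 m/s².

F ≈ 617 N

Taking torques about the right end:
Beam weight: 12.3 × 10 = 123 N down at 2.115 m → arm 2.115 m, τ = 123 × 2.115 = 260.1 N·m counterclockwise.
Box: 32.5 × 10 = 325 N down at 2.37 m → arm 1.86 m, τ = 325 × 1.86 = 604.5 N·m counterclockwise.
Weight: 46.4 × 10 = 464 N down at 1.2 m → arm 3.03 m, τ = 464 × 3.03 = 1406 N·m counterclockwise.
Paint can: 7.13 × 10 = 71.3 N down at 3.03 m → arm 1.2 m, τ = 71.3 × 1.2 = 85.56 N·m counterclockwise.
Crate: 10.1 × 10 = 101 N down at 1.72 m → arm 2.51 m, τ = 101 × 2.51 = 253.5 N·m counterclockwise.
Net moment of the loads = 2610 N·m counterclockwise.
The upward force F acts at the left end, arm 4.23 m, giving F × 4.23 clockwise.
Setting net torque to zero: F × 4.23 = 2610 → F = 2610 / 4.23 = 617 N.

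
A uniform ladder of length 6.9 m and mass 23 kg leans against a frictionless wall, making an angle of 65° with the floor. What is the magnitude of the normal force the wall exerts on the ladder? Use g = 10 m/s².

Sum moments about the foot of the ladder (the floor normal and friction both act there and drop out).
Ladder weight 23×10 = 230 N acts at 3.45 m along the ladder; its horizontal arm is 3.45·cos65° = 1.458 m → τ = 335.3 N·m clockwise.
Wall normal N acts horizontally at the top; its moment arm is the height L sinθ = 6.9·sin65° = 6.254 m, counterclockwise.
Στ = 0 ⇒ N × 6.254 = 335.3 ⇒ N = 53.6 N.

N_wall ≈ 53.6 N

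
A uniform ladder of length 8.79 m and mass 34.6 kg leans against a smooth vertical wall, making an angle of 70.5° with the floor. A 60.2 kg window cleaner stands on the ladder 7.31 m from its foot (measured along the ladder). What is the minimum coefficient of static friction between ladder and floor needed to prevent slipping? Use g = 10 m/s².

Take moments about the foot of the ladder.
Ladder weight 34.6×10 = 346 N acts at 4.395 m along the ladder; its horizontal arm is 4.395·cos70.5° = 1.467 m → τ = 507.6 N·m clockwise.
Window cleaner: 60.2×10 = 602 N at 7.31 m → arm 2.44 m → τ = 1469 N·m clockwise.
Wall normal N acts horizontally at the top; its moment arm is the height L sinθ = 8.79·sin70.5° = 8.286 m, counterclockwise.
Στ = 0 ⇒ N × 8.286 = 1977 ⇒ N = 238.6 N.
ΣFx = 0 ⇒ f = N_wall = 238.6 N. ΣFy = 0 ⇒ N_floor = 948 N.
μ_min = f / N_floor = 238.6 / 948 = 0.252.

μ_min ≈ 0.252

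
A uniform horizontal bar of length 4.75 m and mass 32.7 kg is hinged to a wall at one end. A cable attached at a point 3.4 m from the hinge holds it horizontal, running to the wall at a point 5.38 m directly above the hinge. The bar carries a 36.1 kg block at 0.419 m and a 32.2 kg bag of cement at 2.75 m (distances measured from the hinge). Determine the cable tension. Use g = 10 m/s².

T ≈ 631 N

Sum moments about the hinge (the unknown hinge reaction has zero arm there).
Beam weight: 32.7 × 10 = 327 N down at 2.375 m → arm 2.375 m, τ = 327 × 2.375 = 776.6 N·m clockwise.
Block: 36.1 × 10 = 361 N down at 0.419 m → arm 0.419 m, τ = 361 × 0.419 = 151.3 N·m clockwise.
Bag of cement: 32.2 × 10 = 322 N down at 2.75 m → arm 2.75 m, τ = 322 × 2.75 = 885.5 N·m clockwise.
Total clockwise load moment = 1813 N·m.
The cable tension T acts at 3.4 m; only its component perpendicular to the bar, T sinθ, produces torque. sinθ = h/√(h²+d²) = 5.38/√(5.38²+3.4²) = 0.8453.
For rotational equilibrium, T × 3.4 × 0.8453 = 1813, so T = 1813 / 2.874 = 631 N.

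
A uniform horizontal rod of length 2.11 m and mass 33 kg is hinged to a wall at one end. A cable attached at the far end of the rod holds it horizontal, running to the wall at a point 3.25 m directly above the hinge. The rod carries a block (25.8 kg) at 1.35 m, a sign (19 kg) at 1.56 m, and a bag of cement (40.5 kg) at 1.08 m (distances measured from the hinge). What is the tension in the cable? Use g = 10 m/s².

T ≈ 808 N

Choose the hinge as the axis so the unknown hinge reaction has zero arm there.
Beam weight: 33 × 10 = 330 N down at 1.055 m → arm 1.055 m, τ = 330 × 1.055 = 348.1 N·m clockwise.
Block: 25.8 × 10 = 258 N down at 1.35 m → arm 1.35 m, τ = 258 × 1.35 = 348.3 N·m clockwise.
Sign: 19 × 10 = 190 N down at 1.56 m → arm 1.56 m, τ = 190 × 1.56 = 296.4 N·m clockwise.
Bag of cement: 40.5 × 10 = 405 N down at 1.08 m → arm 1.08 m, τ = 405 × 1.08 = 437.4 N·m clockwise.
Total clockwise load moment = 1430 N·m.
The cable tension T acts at 2.11 m; only its component perpendicular to the rod, T sinθ, produces torque. sinθ = h/√(h²+d²) = 3.25/√(3.25²+2.11²) = 0.8387.
Balancing moments: T × 2.11 × 0.8387 = 1430, giving T = 1430 / 1.77 = 808 N.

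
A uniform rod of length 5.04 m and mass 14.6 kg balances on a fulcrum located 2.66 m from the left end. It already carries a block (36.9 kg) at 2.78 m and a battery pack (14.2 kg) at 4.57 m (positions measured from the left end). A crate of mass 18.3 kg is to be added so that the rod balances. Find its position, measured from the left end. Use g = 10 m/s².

x ≈ 1.05 m from the left end

Choose the fulcrum (at 2.66 m from the left end) as the axis so the support reaction has zero arm there.
Beam weight: 14.6 × 10 = 146 N down at 2.52 m → arm 0.14 m, τ = 146 × 0.14 = 20.44 N·m counterclockwise.
Block: 36.9 × 10 = 369 N down at 2.78 m → arm 0.12 m, τ = 369 × 0.12 = 44.28 N·m clockwise.
Battery pack: 14.2 × 10 = 142 N down at 4.57 m → arm 1.91 m, τ = 142 × 1.91 = 271.2 N·m clockwise.
Net moment of existing loads = 295 N·m clockwise.
The crate weighs 18.3 × 10 = 183 N and must supply an equal counterclockwise moment, so its lever arm about the fulcrum is 295 / 183 = 1.61 m.
That puts it at 2.66 − 1.61 = 1.05 m from the left end.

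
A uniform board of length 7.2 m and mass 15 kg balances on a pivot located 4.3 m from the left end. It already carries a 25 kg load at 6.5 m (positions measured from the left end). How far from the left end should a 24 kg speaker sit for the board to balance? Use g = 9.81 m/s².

Sum moments about the pivot (at 4.3 m from the left end) (the support reaction has zero arm there).
Beam weight: 15 × 9.81 = 147.2 N down at 3.6 m → arm 0.7 m, τ = 147.2 × 0.7 = 103 N·m counterclockwise.
Load: 25 × 9.81 = 245.2 N down at 6.5 m → arm 2.2 m, τ = 245.2 × 2.2 = 539.4 N·m clockwise.
Net moment of existing loads = 436.4 N·m clockwise.
The speaker weighs 24 × 9.81 = 235.4 N and must supply an equal counterclockwise moment, so its lever arm about the pivot is 436.4 / 235.4 = 1.85 m.
That puts it at 4.3 − 1.85 = 2.45 m from the left end.

x ≈ 2.45 m from the left end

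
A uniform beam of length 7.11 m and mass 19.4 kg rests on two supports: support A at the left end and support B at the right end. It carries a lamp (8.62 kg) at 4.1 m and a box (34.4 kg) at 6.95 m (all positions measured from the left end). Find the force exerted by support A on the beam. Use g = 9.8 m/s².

R_A ≈ 138 N

Take moments about support B.
Beam weight: 19.4 × 9.8 = 190.1 N down at 3.555 m → arm 3.555 m, τ = 190.1 × 3.555 = 675.8 N·m counterclockwise.
Lamp: 8.62 × 9.8 = 84.48 N down at 4.1 m → arm 3.01 m, τ = 84.48 × 3.01 = 254.3 N·m counterclockwise.
Box: 34.4 × 9.8 = 337.1 N down at 6.95 m → arm 0.16 m, τ = 337.1 × 0.16 = 53.94 N·m counterclockwise.
Net load moment about support B = 984 N·m counterclockwise.
Reaction R at support A is upward at 0 m, arm 7.11 m → moment R × 7.11 clockwise.
For rotational equilibrium, R × 7.11 = 984, so R = 138 N.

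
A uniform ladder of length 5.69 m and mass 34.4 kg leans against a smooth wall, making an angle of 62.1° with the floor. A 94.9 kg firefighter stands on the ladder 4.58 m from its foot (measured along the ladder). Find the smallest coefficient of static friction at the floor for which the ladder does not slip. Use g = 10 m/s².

Sum moments about the foot of the ladder (the floor normal and friction both act there and drop out).
Ladder weight 34.4×10 = 344 N acts at 2.845 m along the ladder; its horizontal arm is 2.845·cos62.1° = 1.331 m → τ = 457.9 N·m clockwise.
Firefighter: 94.9×10 = 949 N at 4.58 m → arm 2.143 m → τ = 2034 N·m clockwise.
Wall normal N acts horizontally at the top; its moment arm is the height L sinθ = 5.69·sin62.1° = 5.029 m, counterclockwise.
Balancing moments: N × 5.029 = 2492, giving N = 495.5 N.
ΣFx = 0 ⇒ f = N_wall = 495.5 N. ΣFy = 0 ⇒ N_floor = 1293 N.
μ_min = f / N_floor = 495.5 / 1293 = 0.383.

μ_min ≈ 0.383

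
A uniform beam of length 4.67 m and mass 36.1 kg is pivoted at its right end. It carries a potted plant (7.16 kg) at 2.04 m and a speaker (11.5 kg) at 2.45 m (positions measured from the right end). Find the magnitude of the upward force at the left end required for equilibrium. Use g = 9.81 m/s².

Sum moments about the right end (the unknown pivot reaction has zero arm there).
Beam weight: 36.1 × 9.81 = 354.1 N down at 2.335 m → arm 2.335 m, τ = 354.1 × 2.335 = 826.8 N·m counterclockwise.
Potted plant: 7.16 × 9.81 = 70.24 N down at 2.04 m → arm 2.04 m, τ = 70.24 × 2.04 = 143.3 N·m counterclockwise.
Speaker: 11.5 × 9.81 = 112.8 N down at 2.45 m → arm 2.45 m, τ = 112.8 × 2.45 = 276.4 N·m counterclockwise.
Net moment of the loads = 1246 N·m counterclockwise.
The upward force F acts at the left end, arm 4.67 m, giving F × 4.67 clockwise.
Στ = 0 ⇒ F × 4.67 = 1246 ⇒ F = 1246 / 4.67 = 267 N.

F ≈ 267 N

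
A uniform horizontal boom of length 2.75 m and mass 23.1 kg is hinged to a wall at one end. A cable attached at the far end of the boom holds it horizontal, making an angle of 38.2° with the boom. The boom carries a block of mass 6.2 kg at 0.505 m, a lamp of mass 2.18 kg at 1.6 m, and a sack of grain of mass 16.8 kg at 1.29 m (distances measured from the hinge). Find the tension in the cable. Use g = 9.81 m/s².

T ≈ 346 N

Taking torques about the hinge:
Beam weight: 23.1 × 9.81 = 226.6 N down at 1.375 m → arm 1.375 m, τ = 226.6 × 1.375 = 311.6 N·m clockwise.
Block: 6.2 × 9.81 = 60.82 N down at 0.505 m → arm 0.505 m, τ = 60.82 × 0.505 = 30.71 N·m clockwise.
Lamp: 2.18 × 9.81 = 21.39 N down at 1.6 m → arm 1.6 m, τ = 21.39 × 1.6 = 34.22 N·m clockwise.
Sack of grain: 16.8 × 9.81 = 164.8 N down at 1.29 m → arm 1.29 m, τ = 164.8 × 1.29 = 212.6 N·m clockwise.
Total clockwise load moment = 589.1 N·m.
The cable tension T acts at 2.75 m; only its component perpendicular to the boom, T sinθ, produces torque. sin 38.2° = 0.6184.
Στ = 0 ⇒ T × 2.75 × 0.6184 = 589.1 ⇒ T = 589.1 / 1.701 = 346 N.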